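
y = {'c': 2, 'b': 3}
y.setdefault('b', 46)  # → 3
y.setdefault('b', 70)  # 3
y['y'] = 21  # {'c': 2, 'b': 3, 'y': 21}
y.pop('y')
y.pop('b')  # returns 3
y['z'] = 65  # {'c': 2, 'z': 65}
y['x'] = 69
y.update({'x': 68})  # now {'c': 2, 'z': 65, 'x': 68}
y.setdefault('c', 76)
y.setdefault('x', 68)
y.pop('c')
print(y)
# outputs {'z': 65, 'x': 68}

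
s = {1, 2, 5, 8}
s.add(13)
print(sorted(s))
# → [1, 2, 5, 8, 13]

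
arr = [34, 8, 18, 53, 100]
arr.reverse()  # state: [100, 53, 18, 8, 34]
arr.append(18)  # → [100, 53, 18, 8, 34, 18]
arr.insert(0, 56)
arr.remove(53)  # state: [56, 100, 18, 8, 34, 18]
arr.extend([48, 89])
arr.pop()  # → 89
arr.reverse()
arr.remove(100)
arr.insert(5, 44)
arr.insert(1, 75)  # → [48, 75, 18, 34, 8, 18, 44, 56]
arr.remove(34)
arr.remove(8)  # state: [48, 75, 18, 18, 44, 56]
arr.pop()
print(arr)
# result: [48, 75, 18, 18, 44]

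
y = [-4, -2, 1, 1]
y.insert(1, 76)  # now [-4, 76, -2, 1, 1]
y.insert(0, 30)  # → [30, -4, 76, -2, 1, 1]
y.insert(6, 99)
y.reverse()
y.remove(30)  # [99, 1, 1, -2, 76, -4]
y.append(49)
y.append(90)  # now [99, 1, 1, -2, 76, -4, 49, 90]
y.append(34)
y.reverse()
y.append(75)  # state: [34, 90, 49, -4, 76, -2, 1, 1, 99, 75]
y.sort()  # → [-4, -2, 1, 1, 34, 49, 75, 76, 90, 99]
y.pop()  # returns 99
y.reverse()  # [90, 76, 75, 49, 34, 1, 1, -2, -4]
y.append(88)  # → [90, 76, 75, 49, 34, 1, 1, -2, -4, 88]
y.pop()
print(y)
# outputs [90, 76, 75, 49, 34, 1, 1, -2, -4]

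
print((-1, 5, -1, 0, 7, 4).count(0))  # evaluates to 1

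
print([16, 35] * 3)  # [16, 35, 16, 35, 16, 35]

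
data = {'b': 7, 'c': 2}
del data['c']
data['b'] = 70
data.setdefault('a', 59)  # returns 59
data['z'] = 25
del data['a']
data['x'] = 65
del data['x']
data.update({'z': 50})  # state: {'b': 70, 'z': 50}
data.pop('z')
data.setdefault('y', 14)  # 14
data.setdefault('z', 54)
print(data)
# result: {'b': 70, 'y': 14, 'z': 54}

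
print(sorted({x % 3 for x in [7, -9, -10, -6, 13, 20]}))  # [0, 1, 2]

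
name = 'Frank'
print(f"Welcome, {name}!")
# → Welcome, Frank!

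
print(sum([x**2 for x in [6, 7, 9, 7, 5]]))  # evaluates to 240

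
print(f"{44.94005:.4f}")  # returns 44.9400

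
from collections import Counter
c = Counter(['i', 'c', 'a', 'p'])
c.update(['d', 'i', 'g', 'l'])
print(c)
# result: Counter({'i': 2, 'c': 1, 'a': 1, 'p': 1, 'd': 1, 'g': 1, 'l': 1})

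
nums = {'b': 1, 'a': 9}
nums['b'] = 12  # {'b': 12, 'a': 9}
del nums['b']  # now {'a': 9}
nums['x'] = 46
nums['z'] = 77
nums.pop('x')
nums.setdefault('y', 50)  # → 50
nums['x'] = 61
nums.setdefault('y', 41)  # 50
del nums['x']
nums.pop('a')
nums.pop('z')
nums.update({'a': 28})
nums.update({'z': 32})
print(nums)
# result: {'y': 50, 'a': 28, 'z': 32}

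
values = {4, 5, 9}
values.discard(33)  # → {4, 5, 9}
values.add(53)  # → {4, 5, 9, 53}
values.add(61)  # {4, 5, 9, 53, 61}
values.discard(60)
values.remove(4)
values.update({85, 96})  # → {5, 9, 53, 61, 85, 96}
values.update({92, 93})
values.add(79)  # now {5, 9, 53, 61, 79, 85, 92, 93, 96}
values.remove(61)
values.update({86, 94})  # {5, 9, 53, 79, 85, 86, 92, 93, 94, 96}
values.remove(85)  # {5, 9, 53, 79, 86, 92, 93, 94, 96}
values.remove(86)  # {5, 9, 53, 79, 92, 93, 94, 96}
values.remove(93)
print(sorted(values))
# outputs [5, 9, 53, 79, 92, 94, 96]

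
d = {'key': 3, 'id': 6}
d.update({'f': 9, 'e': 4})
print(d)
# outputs {'key': 3, 'id': 6, 'f': 9, 'e': 4}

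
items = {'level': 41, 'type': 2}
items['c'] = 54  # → {'level': 41, 'type': 2, 'c': 54}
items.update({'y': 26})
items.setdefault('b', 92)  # 92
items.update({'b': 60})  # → {'level': 41, 'type': 2, 'c': 54, 'y': 26, 'b': 60}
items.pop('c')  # 54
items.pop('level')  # 41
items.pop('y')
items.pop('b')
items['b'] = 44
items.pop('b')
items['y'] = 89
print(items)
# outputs {'type': 2, 'y': 89}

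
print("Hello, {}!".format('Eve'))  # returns Hello, Eve!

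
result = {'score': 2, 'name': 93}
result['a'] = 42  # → {'score': 2, 'name': 93, 'a': 42}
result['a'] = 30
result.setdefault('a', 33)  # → 30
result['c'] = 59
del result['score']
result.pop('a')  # 30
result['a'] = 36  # {'name': 93, 'c': 59, 'a': 36}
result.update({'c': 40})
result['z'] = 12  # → {'name': 93, 'c': 40, 'a': 36, 'z': 12}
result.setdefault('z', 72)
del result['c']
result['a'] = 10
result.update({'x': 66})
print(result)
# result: {'name': 93, 'a': 10, 'z': 12, 'x': 66}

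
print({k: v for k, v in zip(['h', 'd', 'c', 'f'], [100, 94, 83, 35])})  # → {'h': 100, 'd': 94, 'c': 83, 'f': 35}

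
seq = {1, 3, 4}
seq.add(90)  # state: {1, 3, 4, 90}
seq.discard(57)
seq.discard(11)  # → {1, 3, 4, 90}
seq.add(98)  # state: {1, 3, 4, 90, 98}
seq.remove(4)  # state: {1, 3, 90, 98}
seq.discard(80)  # {1, 3, 90, 98}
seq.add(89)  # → {1, 3, 89, 90, 98}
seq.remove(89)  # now {1, 3, 90, 98}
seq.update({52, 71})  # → {1, 3, 52, 71, 90, 98}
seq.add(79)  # {1, 3, 52, 71, 79, 90, 98}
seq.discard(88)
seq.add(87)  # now {1, 3, 52, 71, 79, 87, 90, 98}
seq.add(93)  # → {1, 3, 52, 71, 79, 87, 90, 93, 98}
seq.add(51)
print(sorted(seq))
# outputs [1, 3, 51, 52, 71, 79, 87, 90, 93, 98]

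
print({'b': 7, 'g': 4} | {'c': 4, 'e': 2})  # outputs {'b': 7, 'g': 4, 'c': 4, 'e': 2}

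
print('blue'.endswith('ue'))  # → True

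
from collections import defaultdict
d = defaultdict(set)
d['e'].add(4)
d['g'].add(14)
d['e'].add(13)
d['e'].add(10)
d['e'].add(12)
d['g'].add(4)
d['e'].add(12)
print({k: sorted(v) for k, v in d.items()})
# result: {'e': [4, 10, 12, 13], 'g': [4, 14]}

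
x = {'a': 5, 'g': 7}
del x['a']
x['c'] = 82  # {'g': 7, 'c': 82}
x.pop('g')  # 7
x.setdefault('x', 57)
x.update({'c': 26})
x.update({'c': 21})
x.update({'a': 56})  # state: {'c': 21, 'x': 57, 'a': 56}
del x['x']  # {'c': 21, 'a': 56}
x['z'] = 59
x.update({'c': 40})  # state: {'c': 40, 'a': 56, 'z': 59}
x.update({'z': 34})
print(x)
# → {'c': 40, 'a': 56, 'z': 34}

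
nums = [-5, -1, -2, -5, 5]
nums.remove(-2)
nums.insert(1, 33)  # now [-5, 33, -1, -5, 5]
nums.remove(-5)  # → [33, -1, -5, 5]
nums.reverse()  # [5, -5, -1, 33]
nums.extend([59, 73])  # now [5, -5, -1, 33, 59, 73]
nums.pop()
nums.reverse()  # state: [59, 33, -1, -5, 5]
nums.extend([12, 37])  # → [59, 33, -1, -5, 5, 12, 37]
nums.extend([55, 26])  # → [59, 33, -1, -5, 5, 12, 37, 55, 26]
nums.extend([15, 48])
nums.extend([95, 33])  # [59, 33, -1, -5, 5, 12, 37, 55, 26, 15, 48, 95, 33]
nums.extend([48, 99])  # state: [59, 33, -1, -5, 5, 12, 37, 55, 26, 15, 48, 95, 33, 48, 99]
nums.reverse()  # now [99, 48, 33, 95, 48, 15, 26, 55, 37, 12, 5, -5, -1, 33, 59]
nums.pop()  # 59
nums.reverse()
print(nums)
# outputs [33, -1, -5, 5, 12, 37, 55, 26, 15, 48, 95, 33, 48, 99]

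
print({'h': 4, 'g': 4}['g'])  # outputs 4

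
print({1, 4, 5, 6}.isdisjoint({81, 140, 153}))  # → True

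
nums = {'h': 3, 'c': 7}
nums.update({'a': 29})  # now {'h': 3, 'c': 7, 'a': 29}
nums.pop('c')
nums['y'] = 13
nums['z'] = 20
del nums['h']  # {'a': 29, 'y': 13, 'z': 20}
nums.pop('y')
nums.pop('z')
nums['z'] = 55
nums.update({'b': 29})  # {'a': 29, 'z': 55, 'b': 29}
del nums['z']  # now {'a': 29, 'b': 29}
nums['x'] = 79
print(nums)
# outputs {'a': 29, 'b': 29, 'x': 79}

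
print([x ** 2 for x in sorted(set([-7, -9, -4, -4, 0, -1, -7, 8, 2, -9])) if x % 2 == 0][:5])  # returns [16, 0, 4, 64]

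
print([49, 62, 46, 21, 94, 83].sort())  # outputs None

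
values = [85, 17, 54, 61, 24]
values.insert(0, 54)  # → [54, 85, 17, 54, 61, 24]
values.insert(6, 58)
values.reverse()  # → [58, 24, 61, 54, 17, 85, 54]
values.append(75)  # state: [58, 24, 61, 54, 17, 85, 54, 75]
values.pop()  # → 75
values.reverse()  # [54, 85, 17, 54, 61, 24, 58]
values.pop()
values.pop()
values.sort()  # [17, 54, 54, 61, 85]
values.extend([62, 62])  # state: [17, 54, 54, 61, 85, 62, 62]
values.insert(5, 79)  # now [17, 54, 54, 61, 85, 79, 62, 62]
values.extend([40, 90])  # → [17, 54, 54, 61, 85, 79, 62, 62, 40, 90]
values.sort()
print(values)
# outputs [17, 40, 54, 54, 61, 62, 62, 79, 85, 90]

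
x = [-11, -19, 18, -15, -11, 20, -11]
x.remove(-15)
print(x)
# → [-11, -19, 18, -11, 20, -11]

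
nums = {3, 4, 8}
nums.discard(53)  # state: {3, 4, 8}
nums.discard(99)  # {3, 4, 8}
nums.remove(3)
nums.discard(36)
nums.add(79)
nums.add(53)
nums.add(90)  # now {4, 8, 53, 79, 90}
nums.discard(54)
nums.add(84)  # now {4, 8, 53, 79, 84, 90}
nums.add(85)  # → {4, 8, 53, 79, 84, 85, 90}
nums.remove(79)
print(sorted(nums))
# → [4, 8, 53, 84, 85, 90]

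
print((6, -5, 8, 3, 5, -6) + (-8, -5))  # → (6, -5, 8, 3, 5, -6, -8, -5)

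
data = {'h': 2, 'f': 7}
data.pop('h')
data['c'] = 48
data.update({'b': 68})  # {'f': 7, 'c': 48, 'b': 68}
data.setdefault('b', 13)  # 68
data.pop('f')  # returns 7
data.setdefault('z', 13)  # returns 13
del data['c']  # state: {'b': 68, 'z': 13}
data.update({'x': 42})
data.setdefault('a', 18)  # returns 18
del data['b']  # {'z': 13, 'x': 42, 'a': 18}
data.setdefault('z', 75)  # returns 13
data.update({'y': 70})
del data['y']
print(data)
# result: {'z': 13, 'x': 42, 'a': 18}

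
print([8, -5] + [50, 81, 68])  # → [8, -5, 50, 81, 68]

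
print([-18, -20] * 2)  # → [-18, -20, -18, -20]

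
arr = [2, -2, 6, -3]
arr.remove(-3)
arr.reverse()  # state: [6, -2, 2]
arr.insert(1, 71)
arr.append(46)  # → [6, 71, -2, 2, 46]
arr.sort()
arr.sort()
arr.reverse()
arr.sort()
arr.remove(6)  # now [-2, 2, 46, 71]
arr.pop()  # 71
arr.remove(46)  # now [-2, 2]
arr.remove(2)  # [-2]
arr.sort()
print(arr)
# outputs [-2]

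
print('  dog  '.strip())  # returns dog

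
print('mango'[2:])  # ngo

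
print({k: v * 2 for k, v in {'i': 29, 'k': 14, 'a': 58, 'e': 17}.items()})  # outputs {'i': 58, 'k': 28, 'a': 116, 'e': 34}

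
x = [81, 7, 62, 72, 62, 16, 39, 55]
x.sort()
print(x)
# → [7, 16, 39, 55, 62, 62, 72, 81]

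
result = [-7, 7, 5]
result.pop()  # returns 5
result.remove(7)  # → [-7]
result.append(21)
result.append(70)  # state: [-7, 21, 70]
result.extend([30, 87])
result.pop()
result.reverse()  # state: [30, 70, 21, -7]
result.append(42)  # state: [30, 70, 21, -7, 42]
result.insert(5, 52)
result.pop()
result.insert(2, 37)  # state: [30, 70, 37, 21, -7, 42]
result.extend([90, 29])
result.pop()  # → 29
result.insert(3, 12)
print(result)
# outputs [30, 70, 37, 12, 21, -7, 42, 90]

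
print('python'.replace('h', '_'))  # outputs pyt_on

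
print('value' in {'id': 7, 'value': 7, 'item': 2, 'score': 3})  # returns True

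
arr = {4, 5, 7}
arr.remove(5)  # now {4, 7}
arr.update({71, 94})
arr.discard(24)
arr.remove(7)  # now {4, 71, 94}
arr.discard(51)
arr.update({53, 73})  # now {4, 53, 71, 73, 94}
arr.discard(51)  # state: {4, 53, 71, 73, 94}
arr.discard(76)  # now {4, 53, 71, 73, 94}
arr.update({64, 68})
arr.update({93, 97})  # {4, 53, 64, 68, 71, 73, 93, 94, 97}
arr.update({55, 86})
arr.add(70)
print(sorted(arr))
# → [4, 53, 55, 64, 68, 70, 71, 73, 86, 93, 94, 97]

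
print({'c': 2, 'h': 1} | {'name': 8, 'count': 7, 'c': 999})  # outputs {'c': 999, 'h': 1, 'name': 8, 'count': 7}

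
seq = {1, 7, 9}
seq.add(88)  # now {1, 7, 9, 88}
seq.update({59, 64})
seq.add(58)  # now {1, 7, 9, 58, 59, 64, 88}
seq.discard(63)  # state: {1, 7, 9, 58, 59, 64, 88}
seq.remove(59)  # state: {1, 7, 9, 58, 64, 88}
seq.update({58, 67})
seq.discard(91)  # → {1, 7, 9, 58, 64, 67, 88}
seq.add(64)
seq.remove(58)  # {1, 7, 9, 64, 67, 88}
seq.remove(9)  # {1, 7, 64, 67, 88}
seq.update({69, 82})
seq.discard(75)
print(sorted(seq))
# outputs [1, 7, 64, 67, 69, 82, 88]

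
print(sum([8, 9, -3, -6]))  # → 8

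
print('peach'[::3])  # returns pc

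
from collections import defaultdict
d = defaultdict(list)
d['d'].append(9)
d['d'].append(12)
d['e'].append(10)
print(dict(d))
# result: {'d': [9, 12], 'e': [10]}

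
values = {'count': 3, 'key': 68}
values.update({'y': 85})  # {'count': 3, 'key': 68, 'y': 85}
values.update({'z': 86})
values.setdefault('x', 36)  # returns 36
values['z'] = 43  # {'count': 3, 'key': 68, 'y': 85, 'z': 43, 'x': 36}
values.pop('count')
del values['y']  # {'key': 68, 'z': 43, 'x': 36}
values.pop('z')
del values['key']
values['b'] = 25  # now {'x': 36, 'b': 25}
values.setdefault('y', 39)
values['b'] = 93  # {'x': 36, 'b': 93, 'y': 39}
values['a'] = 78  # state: {'x': 36, 'b': 93, 'y': 39, 'a': 78}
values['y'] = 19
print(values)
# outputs {'x': 36, 'b': 93, 'y': 19, 'a': 78}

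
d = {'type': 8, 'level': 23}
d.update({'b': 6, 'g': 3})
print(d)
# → {'type': 8, 'level': 23, 'b': 6, 'g': 3}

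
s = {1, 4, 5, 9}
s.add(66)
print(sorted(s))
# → [1, 4, 5, 9, 66]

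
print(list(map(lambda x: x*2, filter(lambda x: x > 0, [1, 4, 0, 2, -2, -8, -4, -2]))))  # [2, 8, 4]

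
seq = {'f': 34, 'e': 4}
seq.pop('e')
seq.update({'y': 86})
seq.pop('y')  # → 86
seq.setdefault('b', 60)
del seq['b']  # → {'f': 34}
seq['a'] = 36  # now {'f': 34, 'a': 36}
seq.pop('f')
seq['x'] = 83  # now {'a': 36, 'x': 83}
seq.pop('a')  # 36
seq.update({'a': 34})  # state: {'x': 83, 'a': 34}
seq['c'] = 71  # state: {'x': 83, 'a': 34, 'c': 71}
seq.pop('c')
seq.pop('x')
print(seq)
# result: {'a': 34}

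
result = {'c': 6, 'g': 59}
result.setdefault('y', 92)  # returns 92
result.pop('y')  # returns 92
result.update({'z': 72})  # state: {'c': 6, 'g': 59, 'z': 72}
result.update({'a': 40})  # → {'c': 6, 'g': 59, 'z': 72, 'a': 40}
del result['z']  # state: {'c': 6, 'g': 59, 'a': 40}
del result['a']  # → {'c': 6, 'g': 59}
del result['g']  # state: {'c': 6}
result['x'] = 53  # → {'c': 6, 'x': 53}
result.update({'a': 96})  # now {'c': 6, 'x': 53, 'a': 96}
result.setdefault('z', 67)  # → 67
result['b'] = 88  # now {'c': 6, 'x': 53, 'a': 96, 'z': 67, 'b': 88}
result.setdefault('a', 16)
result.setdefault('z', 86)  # 67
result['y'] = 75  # {'c': 6, 'x': 53, 'a': 96, 'z': 67, 'b': 88, 'y': 75}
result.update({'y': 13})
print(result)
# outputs {'c': 6, 'x': 53, 'a': 96, 'z': 67, 'b': 88, 'y': 13}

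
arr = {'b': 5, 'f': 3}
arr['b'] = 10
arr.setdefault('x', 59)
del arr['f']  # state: {'b': 10, 'x': 59}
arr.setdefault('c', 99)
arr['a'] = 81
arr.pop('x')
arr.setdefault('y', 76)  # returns 76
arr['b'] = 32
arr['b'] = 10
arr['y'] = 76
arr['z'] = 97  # {'b': 10, 'c': 99, 'a': 81, 'y': 76, 'z': 97}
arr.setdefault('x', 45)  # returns 45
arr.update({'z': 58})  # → {'b': 10, 'c': 99, 'a': 81, 'y': 76, 'z': 58, 'x': 45}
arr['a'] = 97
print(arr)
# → {'b': 10, 'c': 99, 'a': 97, 'y': 76, 'z': 58, 'x': 45}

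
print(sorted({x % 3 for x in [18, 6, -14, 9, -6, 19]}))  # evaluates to [0, 1]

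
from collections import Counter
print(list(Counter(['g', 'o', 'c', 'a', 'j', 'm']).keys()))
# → ['g', 'o', 'c', 'a', 'j', 'm']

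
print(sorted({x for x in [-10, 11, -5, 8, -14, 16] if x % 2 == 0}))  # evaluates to [-14, -10, 8, 16]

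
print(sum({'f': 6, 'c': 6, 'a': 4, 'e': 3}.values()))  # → 19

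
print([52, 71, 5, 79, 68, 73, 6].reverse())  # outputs None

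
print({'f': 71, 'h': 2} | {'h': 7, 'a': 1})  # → {'f': 71, 'h': 7, 'a': 1}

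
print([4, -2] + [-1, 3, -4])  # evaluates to [4, -2, -1, 3, -4]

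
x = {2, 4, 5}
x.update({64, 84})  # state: {2, 4, 5, 64, 84}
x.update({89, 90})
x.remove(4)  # {2, 5, 64, 84, 89, 90}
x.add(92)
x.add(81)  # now {2, 5, 64, 81, 84, 89, 90, 92}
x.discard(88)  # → {2, 5, 64, 81, 84, 89, 90, 92}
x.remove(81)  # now {2, 5, 64, 84, 89, 90, 92}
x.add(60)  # {2, 5, 60, 64, 84, 89, 90, 92}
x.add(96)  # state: {2, 5, 60, 64, 84, 89, 90, 92, 96}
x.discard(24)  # {2, 5, 60, 64, 84, 89, 90, 92, 96}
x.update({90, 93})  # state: {2, 5, 60, 64, 84, 89, 90, 92, 93, 96}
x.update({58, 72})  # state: {2, 5, 58, 60, 64, 72, 84, 89, 90, 92, 93, 96}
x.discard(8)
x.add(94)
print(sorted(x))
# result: [2, 5, 58, 60, 64, 72, 84, 89, 90, 92, 93, 94, 96]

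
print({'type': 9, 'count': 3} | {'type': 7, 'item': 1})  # {'type': 7, 'count': 3, 'item': 1}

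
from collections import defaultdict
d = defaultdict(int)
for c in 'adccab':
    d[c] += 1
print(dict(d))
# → {'a': 2, 'd': 1, 'c': 2, 'b': 1}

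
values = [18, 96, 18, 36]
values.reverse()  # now [36, 18, 96, 18]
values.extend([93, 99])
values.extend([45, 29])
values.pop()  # 29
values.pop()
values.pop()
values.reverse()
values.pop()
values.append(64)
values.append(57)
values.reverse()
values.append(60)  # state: [57, 64, 18, 96, 18, 93, 60]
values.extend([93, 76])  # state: [57, 64, 18, 96, 18, 93, 60, 93, 76]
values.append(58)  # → [57, 64, 18, 96, 18, 93, 60, 93, 76, 58]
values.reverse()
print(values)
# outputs [58, 76, 93, 60, 93, 18, 96, 18, 64, 57]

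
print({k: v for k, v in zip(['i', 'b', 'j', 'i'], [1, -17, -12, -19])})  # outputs {'i': -19, 'b': -17, 'j': -12}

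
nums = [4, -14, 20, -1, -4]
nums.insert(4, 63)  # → [4, -14, 20, -1, 63, -4]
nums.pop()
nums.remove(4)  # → [-14, 20, -1, 63]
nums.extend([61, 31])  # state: [-14, 20, -1, 63, 61, 31]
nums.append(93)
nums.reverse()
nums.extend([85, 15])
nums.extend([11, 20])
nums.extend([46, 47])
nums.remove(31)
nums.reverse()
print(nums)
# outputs [47, 46, 20, 11, 15, 85, -14, 20, -1, 63, 61, 93]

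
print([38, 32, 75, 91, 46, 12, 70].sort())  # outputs None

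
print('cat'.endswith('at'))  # True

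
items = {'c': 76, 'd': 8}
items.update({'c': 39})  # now {'c': 39, 'd': 8}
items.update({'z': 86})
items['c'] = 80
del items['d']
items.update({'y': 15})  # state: {'c': 80, 'z': 86, 'y': 15}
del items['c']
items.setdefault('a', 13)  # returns 13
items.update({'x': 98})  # {'z': 86, 'y': 15, 'a': 13, 'x': 98}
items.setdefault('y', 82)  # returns 15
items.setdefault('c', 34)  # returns 34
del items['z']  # {'y': 15, 'a': 13, 'x': 98, 'c': 34}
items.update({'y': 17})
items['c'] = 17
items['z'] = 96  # {'y': 17, 'a': 13, 'x': 98, 'c': 17, 'z': 96}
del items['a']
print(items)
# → {'y': 17, 'x': 98, 'c': 17, 'z': 96}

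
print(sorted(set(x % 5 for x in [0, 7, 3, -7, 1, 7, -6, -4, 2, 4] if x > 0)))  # [1, 2, 3, 4]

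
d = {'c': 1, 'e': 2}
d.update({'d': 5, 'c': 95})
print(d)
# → {'c': 95, 'e': 2, 'd': 5}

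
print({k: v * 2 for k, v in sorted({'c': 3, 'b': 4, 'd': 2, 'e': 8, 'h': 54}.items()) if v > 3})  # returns {'b': 8, 'e': 16, 'h': 108}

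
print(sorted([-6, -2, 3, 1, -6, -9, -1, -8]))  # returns [-9, -8, -6, -6, -2, -1, 1, 3]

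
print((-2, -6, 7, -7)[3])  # -7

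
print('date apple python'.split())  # ['date', 'apple', 'python']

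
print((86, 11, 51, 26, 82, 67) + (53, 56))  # (86, 11, 51, 26, 82, 67, 53, 56)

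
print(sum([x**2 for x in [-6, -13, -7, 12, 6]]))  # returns 434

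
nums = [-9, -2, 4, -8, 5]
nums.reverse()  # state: [5, -8, 4, -2, -9]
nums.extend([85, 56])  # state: [5, -8, 4, -2, -9, 85, 56]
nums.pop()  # 56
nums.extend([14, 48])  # [5, -8, 4, -2, -9, 85, 14, 48]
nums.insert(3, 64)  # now [5, -8, 4, 64, -2, -9, 85, 14, 48]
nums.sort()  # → [-9, -8, -2, 4, 5, 14, 48, 64, 85]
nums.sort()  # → [-9, -8, -2, 4, 5, 14, 48, 64, 85]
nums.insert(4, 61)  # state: [-9, -8, -2, 4, 61, 5, 14, 48, 64, 85]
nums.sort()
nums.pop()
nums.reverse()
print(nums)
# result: [64, 61, 48, 14, 5, 4, -2, -8, -9]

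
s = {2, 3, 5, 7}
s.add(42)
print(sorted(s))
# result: [2, 3, 5, 7, 42]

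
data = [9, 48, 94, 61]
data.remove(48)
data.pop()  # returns 61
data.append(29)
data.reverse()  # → [29, 94, 9]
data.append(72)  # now [29, 94, 9, 72]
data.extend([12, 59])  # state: [29, 94, 9, 72, 12, 59]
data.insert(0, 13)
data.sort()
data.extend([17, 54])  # [9, 12, 13, 29, 59, 72, 94, 17, 54]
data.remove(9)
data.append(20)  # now [12, 13, 29, 59, 72, 94, 17, 54, 20]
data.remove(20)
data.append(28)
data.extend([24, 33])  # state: [12, 13, 29, 59, 72, 94, 17, 54, 28, 24, 33]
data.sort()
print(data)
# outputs [12, 13, 17, 24, 28, 29, 33, 54, 59, 72, 94]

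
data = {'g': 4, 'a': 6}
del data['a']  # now {'g': 4}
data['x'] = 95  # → {'g': 4, 'x': 95}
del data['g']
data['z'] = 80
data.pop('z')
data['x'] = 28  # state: {'x': 28}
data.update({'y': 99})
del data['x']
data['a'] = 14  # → {'y': 99, 'a': 14}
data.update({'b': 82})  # {'y': 99, 'a': 14, 'b': 82}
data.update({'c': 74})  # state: {'y': 99, 'a': 14, 'b': 82, 'c': 74}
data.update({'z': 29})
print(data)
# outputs {'y': 99, 'a': 14, 'b': 82, 'c': 74, 'z': 29}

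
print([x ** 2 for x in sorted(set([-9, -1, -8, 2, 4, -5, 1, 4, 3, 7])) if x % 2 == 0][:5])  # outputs [64, 4, 16]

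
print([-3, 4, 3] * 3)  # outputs [-3, 4, 3, -3, 4, 3, -3, 4, 3]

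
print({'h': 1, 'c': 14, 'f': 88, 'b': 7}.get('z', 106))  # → 106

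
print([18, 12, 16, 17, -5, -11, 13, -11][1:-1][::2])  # [12, 17, -11]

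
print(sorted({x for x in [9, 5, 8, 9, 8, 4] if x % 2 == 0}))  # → [4, 8]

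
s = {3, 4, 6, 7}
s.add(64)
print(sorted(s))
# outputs [3, 4, 6, 7, 64]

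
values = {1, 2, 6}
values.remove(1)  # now {2, 6}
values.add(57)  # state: {2, 6, 57}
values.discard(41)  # {2, 6, 57}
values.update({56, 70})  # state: {2, 6, 56, 57, 70}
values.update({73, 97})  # {2, 6, 56, 57, 70, 73, 97}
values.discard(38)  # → {2, 6, 56, 57, 70, 73, 97}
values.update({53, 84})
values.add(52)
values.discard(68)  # {2, 6, 52, 53, 56, 57, 70, 73, 84, 97}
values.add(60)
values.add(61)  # {2, 6, 52, 53, 56, 57, 60, 61, 70, 73, 84, 97}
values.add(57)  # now {2, 6, 52, 53, 56, 57, 60, 61, 70, 73, 84, 97}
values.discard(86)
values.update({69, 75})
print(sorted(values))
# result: [2, 6, 52, 53, 56, 57, 60, 61, 69, 70, 73, 75, 84, 97]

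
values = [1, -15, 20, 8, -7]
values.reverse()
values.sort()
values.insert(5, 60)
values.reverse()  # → [60, 20, 8, 1, -7, -15]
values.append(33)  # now [60, 20, 8, 1, -7, -15, 33]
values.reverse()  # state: [33, -15, -7, 1, 8, 20, 60]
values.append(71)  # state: [33, -15, -7, 1, 8, 20, 60, 71]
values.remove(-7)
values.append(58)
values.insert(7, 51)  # [33, -15, 1, 8, 20, 60, 71, 51, 58]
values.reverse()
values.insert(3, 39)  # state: [58, 51, 71, 39, 60, 20, 8, 1, -15, 33]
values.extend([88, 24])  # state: [58, 51, 71, 39, 60, 20, 8, 1, -15, 33, 88, 24]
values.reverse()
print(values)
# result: [24, 88, 33, -15, 1, 8, 20, 60, 39, 71, 51, 58]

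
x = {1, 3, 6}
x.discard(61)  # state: {1, 3, 6}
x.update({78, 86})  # {1, 3, 6, 78, 86}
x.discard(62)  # {1, 3, 6, 78, 86}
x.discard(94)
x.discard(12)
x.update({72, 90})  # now {1, 3, 6, 72, 78, 86, 90}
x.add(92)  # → {1, 3, 6, 72, 78, 86, 90, 92}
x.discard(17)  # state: {1, 3, 6, 72, 78, 86, 90, 92}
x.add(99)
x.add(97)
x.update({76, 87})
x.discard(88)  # {1, 3, 6, 72, 76, 78, 86, 87, 90, 92, 97, 99}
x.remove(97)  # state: {1, 3, 6, 72, 76, 78, 86, 87, 90, 92, 99}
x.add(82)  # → {1, 3, 6, 72, 76, 78, 82, 86, 87, 90, 92, 99}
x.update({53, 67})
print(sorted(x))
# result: [1, 3, 6, 53, 67, 72, 76, 78, 82, 86, 87, 90, 92, 99]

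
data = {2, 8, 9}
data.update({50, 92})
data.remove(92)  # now {2, 8, 9, 50}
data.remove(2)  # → {8, 9, 50}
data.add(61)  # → {8, 9, 50, 61}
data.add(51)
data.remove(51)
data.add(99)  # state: {8, 9, 50, 61, 99}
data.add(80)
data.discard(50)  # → {8, 9, 61, 80, 99}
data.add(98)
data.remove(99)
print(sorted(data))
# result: [8, 9, 61, 80, 98]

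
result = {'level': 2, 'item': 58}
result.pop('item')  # 58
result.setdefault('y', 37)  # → 37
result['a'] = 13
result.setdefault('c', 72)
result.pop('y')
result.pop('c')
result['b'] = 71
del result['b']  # {'level': 2, 'a': 13}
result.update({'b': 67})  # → {'level': 2, 'a': 13, 'b': 67}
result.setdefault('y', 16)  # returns 16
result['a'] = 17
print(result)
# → {'level': 2, 'a': 17, 'b': 67, 'y': 16}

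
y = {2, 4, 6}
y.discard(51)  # {2, 4, 6}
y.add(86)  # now {2, 4, 6, 86}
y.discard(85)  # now {2, 4, 6, 86}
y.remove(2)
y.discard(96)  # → {4, 6, 86}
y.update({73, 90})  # {4, 6, 73, 86, 90}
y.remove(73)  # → {4, 6, 86, 90}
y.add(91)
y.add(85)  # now {4, 6, 85, 86, 90, 91}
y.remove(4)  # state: {6, 85, 86, 90, 91}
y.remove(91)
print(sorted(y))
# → [6, 85, 86, 90]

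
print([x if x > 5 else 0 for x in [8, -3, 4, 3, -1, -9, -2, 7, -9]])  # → [8, 0, 0, 0, 0, 0, 0, 7, 0]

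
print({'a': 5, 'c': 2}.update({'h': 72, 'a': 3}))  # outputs None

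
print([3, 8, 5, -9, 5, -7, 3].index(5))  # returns 2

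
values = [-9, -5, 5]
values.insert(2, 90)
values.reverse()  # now [5, 90, -5, -9]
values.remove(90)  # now [5, -5, -9]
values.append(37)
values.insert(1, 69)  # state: [5, 69, -5, -9, 37]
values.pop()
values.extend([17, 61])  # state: [5, 69, -5, -9, 17, 61]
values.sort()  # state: [-9, -5, 5, 17, 61, 69]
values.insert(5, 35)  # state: [-9, -5, 5, 17, 61, 35, 69]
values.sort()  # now [-9, -5, 5, 17, 35, 61, 69]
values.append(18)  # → [-9, -5, 5, 17, 35, 61, 69, 18]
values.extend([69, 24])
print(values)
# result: [-9, -5, 5, 17, 35, 61, 69, 18, 69, 24]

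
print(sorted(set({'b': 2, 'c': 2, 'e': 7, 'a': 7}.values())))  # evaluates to [2, 7]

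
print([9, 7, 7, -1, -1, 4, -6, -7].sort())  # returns None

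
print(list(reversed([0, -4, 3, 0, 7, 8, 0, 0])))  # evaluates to [0, 0, 8, 7, 0, 3, -4, 0]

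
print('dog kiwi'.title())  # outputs Dog Kiwi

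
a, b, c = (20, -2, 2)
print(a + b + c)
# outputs 20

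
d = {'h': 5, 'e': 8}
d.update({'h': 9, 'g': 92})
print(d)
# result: {'h': 9, 'e': 8, 'g': 92}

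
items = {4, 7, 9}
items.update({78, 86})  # {4, 7, 9, 78, 86}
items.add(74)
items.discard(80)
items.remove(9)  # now {4, 7, 74, 78, 86}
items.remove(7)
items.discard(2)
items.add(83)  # {4, 74, 78, 83, 86}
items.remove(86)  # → {4, 74, 78, 83}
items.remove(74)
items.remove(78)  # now {4, 83}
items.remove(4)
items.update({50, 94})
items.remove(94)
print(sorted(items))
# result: [50, 83]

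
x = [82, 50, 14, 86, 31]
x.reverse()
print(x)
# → [31, 86, 14, 50, 82]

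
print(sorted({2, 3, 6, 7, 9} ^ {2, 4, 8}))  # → [3, 4, 6, 7, 8, 9]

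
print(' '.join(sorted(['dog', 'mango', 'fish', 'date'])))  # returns date dog fish mango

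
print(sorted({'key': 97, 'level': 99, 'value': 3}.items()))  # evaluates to [('key', 97), ('level', 99), ('value', 3)]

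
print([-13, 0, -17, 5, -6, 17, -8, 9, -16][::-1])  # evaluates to [-16, 9, -8, 17, -6, 5, -17, 0, -13]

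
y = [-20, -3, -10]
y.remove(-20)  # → [-3, -10]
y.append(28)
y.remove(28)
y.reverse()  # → [-10, -3]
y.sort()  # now [-10, -3]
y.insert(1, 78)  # [-10, 78, -3]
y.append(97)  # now [-10, 78, -3, 97]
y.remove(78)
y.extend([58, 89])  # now [-10, -3, 97, 58, 89]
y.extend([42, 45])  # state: [-10, -3, 97, 58, 89, 42, 45]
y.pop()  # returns 45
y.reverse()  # [42, 89, 58, 97, -3, -10]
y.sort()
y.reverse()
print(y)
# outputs [97, 89, 58, 42, -3, -10]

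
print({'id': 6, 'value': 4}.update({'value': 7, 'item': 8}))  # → None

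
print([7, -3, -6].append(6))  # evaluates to None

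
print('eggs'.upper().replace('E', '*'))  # *GGS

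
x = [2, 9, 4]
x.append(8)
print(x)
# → [2, 9, 4, 8]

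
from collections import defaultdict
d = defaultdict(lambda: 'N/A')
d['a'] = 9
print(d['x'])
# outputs N/A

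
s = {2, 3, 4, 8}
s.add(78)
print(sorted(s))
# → [2, 3, 4, 8, 78]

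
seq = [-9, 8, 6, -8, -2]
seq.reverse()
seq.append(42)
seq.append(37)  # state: [-2, -8, 6, 8, -9, 42, 37]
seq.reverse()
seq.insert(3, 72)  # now [37, 42, -9, 72, 8, 6, -8, -2]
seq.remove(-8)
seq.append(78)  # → [37, 42, -9, 72, 8, 6, -2, 78]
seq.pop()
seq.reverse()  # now [-2, 6, 8, 72, -9, 42, 37]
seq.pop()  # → 37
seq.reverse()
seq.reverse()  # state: [-2, 6, 8, 72, -9, 42]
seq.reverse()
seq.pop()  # -2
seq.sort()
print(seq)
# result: [-9, 6, 8, 42, 72]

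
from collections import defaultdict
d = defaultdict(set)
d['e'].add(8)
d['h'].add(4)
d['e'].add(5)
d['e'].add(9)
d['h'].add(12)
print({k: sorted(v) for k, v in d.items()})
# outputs {'e': [5, 8, 9], 'h': [4, 12]}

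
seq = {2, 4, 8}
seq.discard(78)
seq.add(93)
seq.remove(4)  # {2, 8, 93}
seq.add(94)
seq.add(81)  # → {2, 8, 81, 93, 94}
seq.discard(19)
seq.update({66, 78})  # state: {2, 8, 66, 78, 81, 93, 94}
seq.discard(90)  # {2, 8, 66, 78, 81, 93, 94}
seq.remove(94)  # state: {2, 8, 66, 78, 81, 93}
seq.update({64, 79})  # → {2, 8, 64, 66, 78, 79, 81, 93}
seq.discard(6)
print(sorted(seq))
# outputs [2, 8, 64, 66, 78, 79, 81, 93]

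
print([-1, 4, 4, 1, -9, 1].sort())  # None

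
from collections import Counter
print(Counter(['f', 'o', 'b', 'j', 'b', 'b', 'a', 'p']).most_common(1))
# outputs [('b', 3)]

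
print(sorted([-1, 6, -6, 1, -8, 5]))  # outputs [-8, -6, -1, 1, 5, 6]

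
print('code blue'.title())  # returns Code Blue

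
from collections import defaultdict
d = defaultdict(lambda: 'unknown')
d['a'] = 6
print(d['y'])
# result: unknown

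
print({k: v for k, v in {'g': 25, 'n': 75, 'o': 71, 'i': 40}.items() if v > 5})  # {'g': 25, 'n': 75, 'o': 71, 'i': 40}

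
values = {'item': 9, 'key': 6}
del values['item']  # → {'key': 6}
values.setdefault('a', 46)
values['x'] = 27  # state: {'key': 6, 'a': 46, 'x': 27}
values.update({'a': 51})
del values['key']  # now {'a': 51, 'x': 27}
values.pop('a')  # 51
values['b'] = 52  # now {'x': 27, 'b': 52}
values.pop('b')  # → 52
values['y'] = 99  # {'x': 27, 'y': 99}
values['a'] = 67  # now {'x': 27, 'y': 99, 'a': 67}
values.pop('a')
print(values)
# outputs {'x': 27, 'y': 99}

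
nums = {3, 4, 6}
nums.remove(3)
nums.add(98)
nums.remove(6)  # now {4, 98}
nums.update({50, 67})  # {4, 50, 67, 98}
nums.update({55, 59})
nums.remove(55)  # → {4, 50, 59, 67, 98}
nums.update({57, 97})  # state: {4, 50, 57, 59, 67, 97, 98}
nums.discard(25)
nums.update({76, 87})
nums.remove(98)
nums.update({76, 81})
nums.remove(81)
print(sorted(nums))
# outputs [4, 50, 57, 59, 67, 76, 87, 97]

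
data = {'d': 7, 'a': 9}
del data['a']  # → {'d': 7}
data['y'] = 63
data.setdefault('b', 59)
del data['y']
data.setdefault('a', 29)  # 29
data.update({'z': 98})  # {'d': 7, 'b': 59, 'a': 29, 'z': 98}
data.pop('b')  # 59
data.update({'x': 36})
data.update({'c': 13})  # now {'d': 7, 'a': 29, 'z': 98, 'x': 36, 'c': 13}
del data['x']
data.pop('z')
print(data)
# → {'d': 7, 'a': 29, 'c': 13}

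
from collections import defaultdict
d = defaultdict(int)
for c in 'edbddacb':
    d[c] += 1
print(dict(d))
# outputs {'e': 1, 'd': 3, 'b': 2, 'a': 1, 'c': 1}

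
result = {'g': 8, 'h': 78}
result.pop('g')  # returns 8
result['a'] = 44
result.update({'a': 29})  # {'h': 78, 'a': 29}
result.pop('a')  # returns 29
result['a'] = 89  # {'h': 78, 'a': 89}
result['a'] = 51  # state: {'h': 78, 'a': 51}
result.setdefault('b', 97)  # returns 97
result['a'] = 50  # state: {'h': 78, 'a': 50, 'b': 97}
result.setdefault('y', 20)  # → 20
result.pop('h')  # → 78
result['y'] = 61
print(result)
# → {'a': 50, 'b': 97, 'y': 61}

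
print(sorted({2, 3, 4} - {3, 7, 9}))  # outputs [2, 4]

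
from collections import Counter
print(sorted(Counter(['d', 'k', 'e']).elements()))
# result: ['d', 'e', 'k']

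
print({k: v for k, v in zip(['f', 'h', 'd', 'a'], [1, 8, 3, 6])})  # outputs {'f': 1, 'h': 8, 'd': 3, 'a': 6}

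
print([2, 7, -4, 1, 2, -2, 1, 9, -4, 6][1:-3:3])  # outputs [7, 2]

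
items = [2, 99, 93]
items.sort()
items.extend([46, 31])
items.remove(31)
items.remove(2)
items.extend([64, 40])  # [93, 99, 46, 64, 40]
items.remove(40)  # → [93, 99, 46, 64]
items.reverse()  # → [64, 46, 99, 93]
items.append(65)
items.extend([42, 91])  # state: [64, 46, 99, 93, 65, 42, 91]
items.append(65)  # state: [64, 46, 99, 93, 65, 42, 91, 65]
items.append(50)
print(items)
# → [64, 46, 99, 93, 65, 42, 91, 65, 50]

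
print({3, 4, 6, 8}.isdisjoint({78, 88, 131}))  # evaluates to True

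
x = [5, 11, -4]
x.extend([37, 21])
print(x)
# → [5, 11, -4, 37, 21]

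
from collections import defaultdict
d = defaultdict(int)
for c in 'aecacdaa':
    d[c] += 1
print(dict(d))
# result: {'a': 4, 'e': 1, 'c': 2, 'd': 1}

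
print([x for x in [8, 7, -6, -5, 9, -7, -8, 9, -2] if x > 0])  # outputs [8, 7, 9, 9]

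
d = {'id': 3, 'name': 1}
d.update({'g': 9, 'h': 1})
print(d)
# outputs {'id': 3, 'name': 1, 'g': 9, 'h': 1}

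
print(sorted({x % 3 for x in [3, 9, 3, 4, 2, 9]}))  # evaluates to [0, 1, 2]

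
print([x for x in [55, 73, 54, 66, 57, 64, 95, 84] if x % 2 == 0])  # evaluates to [54, 66, 64, 84]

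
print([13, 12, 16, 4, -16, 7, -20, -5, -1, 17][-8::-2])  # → [16, 13]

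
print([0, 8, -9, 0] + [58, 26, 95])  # [0, 8, -9, 0, 58, 26, 95]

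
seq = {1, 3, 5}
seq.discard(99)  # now {1, 3, 5}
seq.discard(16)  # {1, 3, 5}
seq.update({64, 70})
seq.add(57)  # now {1, 3, 5, 57, 64, 70}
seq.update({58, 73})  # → {1, 3, 5, 57, 58, 64, 70, 73}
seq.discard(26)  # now {1, 3, 5, 57, 58, 64, 70, 73}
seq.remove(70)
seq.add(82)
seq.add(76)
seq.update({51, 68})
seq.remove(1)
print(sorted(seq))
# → [3, 5, 51, 57, 58, 64, 68, 73, 76, 82]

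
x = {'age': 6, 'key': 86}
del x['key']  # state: {'age': 6}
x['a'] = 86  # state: {'age': 6, 'a': 86}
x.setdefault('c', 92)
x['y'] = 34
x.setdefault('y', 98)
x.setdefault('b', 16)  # 16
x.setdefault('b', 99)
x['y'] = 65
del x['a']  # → {'age': 6, 'c': 92, 'y': 65, 'b': 16}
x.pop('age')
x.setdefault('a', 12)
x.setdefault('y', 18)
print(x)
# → {'c': 92, 'y': 65, 'b': 16, 'a': 12}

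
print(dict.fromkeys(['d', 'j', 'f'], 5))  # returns {'d': 5, 'j': 5, 'f': 5}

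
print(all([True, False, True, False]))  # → False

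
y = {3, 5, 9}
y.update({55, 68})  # {3, 5, 9, 55, 68}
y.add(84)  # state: {3, 5, 9, 55, 68, 84}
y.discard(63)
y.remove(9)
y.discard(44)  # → {3, 5, 55, 68, 84}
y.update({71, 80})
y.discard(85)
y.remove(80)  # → {3, 5, 55, 68, 71, 84}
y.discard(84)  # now {3, 5, 55, 68, 71}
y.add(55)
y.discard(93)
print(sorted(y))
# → [3, 5, 55, 68, 71]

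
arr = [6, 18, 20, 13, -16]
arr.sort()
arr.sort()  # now [-16, 6, 13, 18, 20]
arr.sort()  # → [-16, 6, 13, 18, 20]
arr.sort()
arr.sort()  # [-16, 6, 13, 18, 20]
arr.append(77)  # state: [-16, 6, 13, 18, 20, 77]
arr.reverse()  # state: [77, 20, 18, 13, 6, -16]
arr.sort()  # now [-16, 6, 13, 18, 20, 77]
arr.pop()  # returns 77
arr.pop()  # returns 20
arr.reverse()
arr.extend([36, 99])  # [18, 13, 6, -16, 36, 99]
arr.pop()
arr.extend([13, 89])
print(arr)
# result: [18, 13, 6, -16, 36, 13, 89]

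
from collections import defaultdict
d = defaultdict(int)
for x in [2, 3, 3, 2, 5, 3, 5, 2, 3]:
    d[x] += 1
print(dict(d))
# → {2: 3, 3: 4, 5: 2}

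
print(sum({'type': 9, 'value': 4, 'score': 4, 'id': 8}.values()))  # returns 25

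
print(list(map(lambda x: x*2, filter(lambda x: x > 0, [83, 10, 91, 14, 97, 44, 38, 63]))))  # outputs [166, 20, 182, 28, 194, 88, 76, 126]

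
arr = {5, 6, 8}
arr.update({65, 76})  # {5, 6, 8, 65, 76}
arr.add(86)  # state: {5, 6, 8, 65, 76, 86}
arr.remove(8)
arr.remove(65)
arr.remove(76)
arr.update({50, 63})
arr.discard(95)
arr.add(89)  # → {5, 6, 50, 63, 86, 89}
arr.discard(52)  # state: {5, 6, 50, 63, 86, 89}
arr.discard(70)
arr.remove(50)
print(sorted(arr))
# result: [5, 6, 63, 86, 89]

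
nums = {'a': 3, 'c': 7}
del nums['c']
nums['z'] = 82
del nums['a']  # {'z': 82}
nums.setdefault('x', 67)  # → 67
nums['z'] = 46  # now {'z': 46, 'x': 67}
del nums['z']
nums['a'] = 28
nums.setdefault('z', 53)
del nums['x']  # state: {'a': 28, 'z': 53}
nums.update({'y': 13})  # {'a': 28, 'z': 53, 'y': 13}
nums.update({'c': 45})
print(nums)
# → {'a': 28, 'z': 53, 'y': 13, 'c': 45}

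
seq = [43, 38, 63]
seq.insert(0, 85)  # [85, 43, 38, 63]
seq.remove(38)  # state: [85, 43, 63]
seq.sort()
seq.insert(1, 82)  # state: [43, 82, 63, 85]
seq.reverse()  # [85, 63, 82, 43]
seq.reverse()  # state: [43, 82, 63, 85]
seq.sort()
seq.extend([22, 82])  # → [43, 63, 82, 85, 22, 82]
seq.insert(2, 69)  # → [43, 63, 69, 82, 85, 22, 82]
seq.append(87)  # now [43, 63, 69, 82, 85, 22, 82, 87]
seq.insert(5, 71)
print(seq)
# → [43, 63, 69, 82, 85, 71, 22, 82, 87]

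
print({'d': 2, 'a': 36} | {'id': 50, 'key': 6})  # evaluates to {'d': 2, 'a': 36, 'id': 50, 'key': 6}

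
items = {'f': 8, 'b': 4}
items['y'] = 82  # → {'f': 8, 'b': 4, 'y': 82}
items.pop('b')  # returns 4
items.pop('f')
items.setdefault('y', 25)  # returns 82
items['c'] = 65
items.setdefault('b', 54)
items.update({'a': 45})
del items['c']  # {'y': 82, 'b': 54, 'a': 45}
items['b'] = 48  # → {'y': 82, 'b': 48, 'a': 45}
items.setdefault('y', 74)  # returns 82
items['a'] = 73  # {'y': 82, 'b': 48, 'a': 73}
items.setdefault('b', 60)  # 48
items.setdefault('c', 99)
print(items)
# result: {'y': 82, 'b': 48, 'a': 73, 'c': 99}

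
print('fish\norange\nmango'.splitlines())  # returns ['fish', 'orange', 'mango']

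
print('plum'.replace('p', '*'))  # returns *lum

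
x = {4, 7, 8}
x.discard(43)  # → {4, 7, 8}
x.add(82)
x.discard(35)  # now {4, 7, 8, 82}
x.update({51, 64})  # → {4, 7, 8, 51, 64, 82}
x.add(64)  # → {4, 7, 8, 51, 64, 82}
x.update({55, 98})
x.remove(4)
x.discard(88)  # {7, 8, 51, 55, 64, 82, 98}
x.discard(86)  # {7, 8, 51, 55, 64, 82, 98}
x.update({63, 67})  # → {7, 8, 51, 55, 63, 64, 67, 82, 98}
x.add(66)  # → {7, 8, 51, 55, 63, 64, 66, 67, 82, 98}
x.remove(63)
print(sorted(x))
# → [7, 8, 51, 55, 64, 66, 67, 82, 98]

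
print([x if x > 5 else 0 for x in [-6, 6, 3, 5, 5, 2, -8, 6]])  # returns [0, 6, 0, 0, 0, 0, 0, 6]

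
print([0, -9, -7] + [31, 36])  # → [0, -9, -7, 31, 36]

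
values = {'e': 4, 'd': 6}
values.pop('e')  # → 4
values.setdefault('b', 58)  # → 58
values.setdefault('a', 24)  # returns 24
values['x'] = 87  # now {'d': 6, 'b': 58, 'a': 24, 'x': 87}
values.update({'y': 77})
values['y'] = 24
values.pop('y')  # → 24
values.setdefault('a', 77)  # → 24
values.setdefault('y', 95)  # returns 95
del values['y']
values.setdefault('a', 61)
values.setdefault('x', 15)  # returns 87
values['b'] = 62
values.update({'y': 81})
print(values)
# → {'d': 6, 'b': 62, 'a': 24, 'x': 87, 'y': 81}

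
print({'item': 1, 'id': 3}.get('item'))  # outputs 1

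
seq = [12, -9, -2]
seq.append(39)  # [12, -9, -2, 39]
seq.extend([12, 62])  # [12, -9, -2, 39, 12, 62]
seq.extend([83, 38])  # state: [12, -9, -2, 39, 12, 62, 83, 38]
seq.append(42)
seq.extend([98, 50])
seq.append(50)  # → [12, -9, -2, 39, 12, 62, 83, 38, 42, 98, 50, 50]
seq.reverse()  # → [50, 50, 98, 42, 38, 83, 62, 12, 39, -2, -9, 12]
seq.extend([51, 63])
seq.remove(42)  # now [50, 50, 98, 38, 83, 62, 12, 39, -2, -9, 12, 51, 63]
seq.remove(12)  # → [50, 50, 98, 38, 83, 62, 39, -2, -9, 12, 51, 63]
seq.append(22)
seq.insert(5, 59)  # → [50, 50, 98, 38, 83, 59, 62, 39, -2, -9, 12, 51, 63, 22]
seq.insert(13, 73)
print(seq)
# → [50, 50, 98, 38, 83, 59, 62, 39, -2, -9, 12, 51, 63, 73, 22]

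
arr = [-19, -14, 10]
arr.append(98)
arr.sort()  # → [-19, -14, 10, 98]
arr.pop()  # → 98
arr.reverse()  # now [10, -14, -19]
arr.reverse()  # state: [-19, -14, 10]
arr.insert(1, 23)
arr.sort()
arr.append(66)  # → [-19, -14, 10, 23, 66]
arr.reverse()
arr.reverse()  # [-19, -14, 10, 23, 66]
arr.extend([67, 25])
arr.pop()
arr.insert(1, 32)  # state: [-19, 32, -14, 10, 23, 66, 67]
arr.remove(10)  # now [-19, 32, -14, 23, 66, 67]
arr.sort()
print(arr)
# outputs [-19, -14, 23, 32, 66, 67]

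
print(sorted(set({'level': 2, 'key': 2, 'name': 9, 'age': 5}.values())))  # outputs [2, 5, 9]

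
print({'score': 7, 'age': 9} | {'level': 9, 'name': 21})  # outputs {'score': 7, 'age': 9, 'level': 9, 'name': 21}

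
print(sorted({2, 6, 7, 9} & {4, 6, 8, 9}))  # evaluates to [6, 9]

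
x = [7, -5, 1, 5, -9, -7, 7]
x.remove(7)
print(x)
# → [-5, 1, 5, -9, -7, 7]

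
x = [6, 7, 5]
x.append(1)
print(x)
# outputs [6, 7, 5, 1]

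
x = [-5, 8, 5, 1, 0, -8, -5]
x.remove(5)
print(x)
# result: [-5, 8, 1, 0, -8, -5]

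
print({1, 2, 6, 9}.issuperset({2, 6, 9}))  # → True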